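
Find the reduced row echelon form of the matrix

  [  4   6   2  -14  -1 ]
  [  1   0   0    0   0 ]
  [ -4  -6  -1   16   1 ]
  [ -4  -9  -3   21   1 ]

[[1, 0, 0, 0, 0], [0, 1, 0, -3, 0], [0, 0, 1, 2, 0], [0, 0, 0, 0, 1]]

r1 -> 1/4·r1
  [  1  3/2  1/2  -7/2  -1/4 ]
  [  1    0    0     0     0 ]
  [ -4   -6   -1    16     1 ]
  [ -4   -9   -3    21     1 ]
r2 -> r2 − r1
  [  1   3/2   1/2  -7/2  -1/4 ]
  [  0  -3/2  -1/2   7/2   1/4 ]
  [ -4    -6    -1    16     1 ]
  [ -4    -9    -3    21     1 ]
r3 -> r3 + 4·r1
  [  1   3/2   1/2  -7/2  -1/4 ]
  [  0  -3/2  -1/2   7/2   1/4 ]
  [  0     0     1     2     0 ]
  [ -4    -9    -3    21     1 ]
r4 -> r4 + 4·r1
  [ 1   3/2   1/2  -7/2  -1/4 ]
  [ 0  -3/2  -1/2   7/2   1/4 ]
  [ 0     0     1     2     0 ]
  [ 0    -3    -1     7     0 ]
r2 -> -2/3·r2
  [ 1  3/2  1/2  -7/2  -1/4 ]
  [ 0    1  1/3  -7/3  -1/6 ]
  [ 0    0    1     2     0 ]
  [ 0   -3   -1     7     0 ]
r4 -> r4 + 3·r2
  [ 1  3/2  1/2  -7/2  -1/4 ]
  [ 0    1  1/3  -7/3  -1/6 ]
  [ 0    0    1     2     0 ]
  [ 0    0    0     0  -1/2 ]
r4 -> -2·r4
  [ 1  3/2  1/2  -7/2  -1/4 ]
  [ 0    1  1/3  -7/3  -1/6 ]
  [ 0    0    1     2     0 ]
  [ 0    0    0     0     1 ]
r2 -> r2 + 1/6·r4
  [ 1  3/2  1/2  -7/2  -1/4 ]
  [ 0    1  1/3  -7/3     0 ]
  [ 0    0    1     2     0 ]
  [ 0    0    0     0     1 ]
r1 -> r1 + 1/4·r4
  [ 1  3/2  1/2  -7/2  0 ]
  [ 0    1  1/3  -7/3  0 ]
  [ 0    0    1     2  0 ]
  [ 0    0    0     0  1 ]
r2 -> r2 − 1/3·r3
  [ 1  3/2  1/2  -7/2  0 ]
  [ 0    1    0    -3  0 ]
  [ 0    0    1     2  0 ]
  [ 0    0    0     0  1 ]
r1 -> r1 − 1/2·r3
  [ 1  3/2  0  -9/2  0 ]
  [ 0    1  0    -3  0 ]
  [ 0    0  1     2  0 ]
  [ 0    0  0     0  1 ]
r1 -> r1 − 3/2·r2
  [ 1  0  0   0  0 ]
  [ 0  1  0  -3  0 ]
  [ 0  0  1   2  0 ]
  [ 0  0  0   0  1 ]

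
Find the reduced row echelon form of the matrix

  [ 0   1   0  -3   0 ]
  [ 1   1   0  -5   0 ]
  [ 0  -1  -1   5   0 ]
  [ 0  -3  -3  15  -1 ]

ρ1 <-> ρ2
  [ 1   1   0  -5   0 ]
  [ 0   1   0  -3   0 ]
  [ 0  -1  -1   5   0 ]
  [ 0  -3  -3  15  -1 ]
ρ3 := ρ3 + ρ2
  [ 1   1   0  -5   0 ]
  [ 0   1   0  -3   0 ]
  [ 0   0  -1   2   0 ]
  [ 0  -3  -3  15  -1 ]
ρ4 := ρ4 + 3·ρ2
  [ 1  1   0  -5   0 ]
  [ 0  1   0  -3   0 ]
  [ 0  0  -1   2   0 ]
  [ 0  0  -3   6  -1 ]
ρ3 := -1·ρ3
  [ 1  1   0  -5   0 ]
  [ 0  1   0  -3   0 ]
  [ 0  0   1  -2   0 ]
  [ 0  0  -3   6  -1 ]
ρ4 := ρ4 + 3·ρ3
  [ 1  1  0  -5   0 ]
  [ 0  1  0  -3   0 ]
  [ 0  0  1  -2   0 ]
  [ 0  0  0   0  -1 ]
ρ4 := -1·ρ4
  [ 1  1  0  -5  0 ]
  [ 0  1  0  -3  0 ]
  [ 0  0  1  -2  0 ]
  [ 0  0  0   0  1 ]
ρ1 := ρ1 − ρ2
  [ 1  0  0  -2  0 ]
  [ 0  1  0  -3  0 ]
  [ 0  0  1  -2  0 ]
  [ 0  0  0   0  1 ]

[[1, 0, 0, -2, 0], [0, 1, 0, -3, 0], [0, 0, 1, -2, 0], [0, 0, 0, 0, 1]]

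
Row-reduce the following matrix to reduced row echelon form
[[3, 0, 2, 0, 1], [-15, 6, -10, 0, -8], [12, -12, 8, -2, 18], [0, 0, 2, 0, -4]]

[[1, 0, 0, 0, 5/3], [0, 1, 0, 0, -1/2], [0, 0, 1, 0, -2], [0, 0, 0, 1, -4]]

Multiply ρ1 by 1/3.
  [   1    0  2/3   0  1/3 ]
  [ -15    6  -10   0   -8 ]
  [  12  -12    8  -2   18 ]
  [   0    0    2   0   -4 ]
Add 15 times ρ1 to ρ2.
  [  1    0  2/3   0  1/3 ]
  [  0    6    0   0   -3 ]
  [ 12  -12    8  -2   18 ]
  [  0    0    2   0   -4 ]
Subtract 12 times ρ1 from ρ3.
  [ 1    0  2/3   0  1/3 ]
  [ 0    6    0   0   -3 ]
  [ 0  -12    0  -2   14 ]
  [ 0    0    2   0   -4 ]
Multiply ρ2 by 1/6.
  [ 1    0  2/3   0   1/3 ]
  [ 0    1    0   0  -1/2 ]
  [ 0  -12    0  -2    14 ]
  [ 0    0    2   0    -4 ]
Add 12 times ρ2 to ρ3.
  [ 1  0  2/3   0   1/3 ]
  [ 0  1    0   0  -1/2 ]
  [ 0  0    0  -2     8 ]
  [ 0  0    2   0    -4 ]
Swap ρ3 and ρ4.
  [ 1  0  2/3   0   1/3 ]
  [ 0  1    0   0  -1/2 ]
  [ 0  0    2   0    -4 ]
  [ 0  0    0  -2     8 ]
Multiply ρ3 by 1/2.
  [ 1  0  2/3   0   1/3 ]
  [ 0  1    0   0  -1/2 ]
  [ 0  0    1   0    -2 ]
  [ 0  0    0  -2     8 ]
Multiply ρ4 by -1/2.
  [ 1  0  2/3  0   1/3 ]
  [ 0  1    0  0  -1/2 ]
  [ 0  0    1  0    -2 ]
  [ 0  0    0  1    -4 ]
Subtract 2/3 times ρ3 from ρ1.
  [ 1  0  0  0   5/3 ]
  [ 0  1  0  0  -1/2 ]
  [ 0  0  1  0    -2 ]
  [ 0  0  0  1    -4 ]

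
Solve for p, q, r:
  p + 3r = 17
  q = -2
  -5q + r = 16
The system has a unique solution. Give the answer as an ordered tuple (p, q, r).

Form the augmented matrix and row-reduce:
  [ 1   0  3  |  17 ]
  [ 0   1  0  |  -2 ]
  [ 0  -5  1  |  16 ]
R3 → R3 + 5·R2
  [ 1  0  3  |  17 ]
  [ 0  1  0  |  -2 ]
  [ 0  0  1  |   6 ]
R1 → R1 − 3·R3
  [ 1  0  0  |  -1 ]
  [ 0  1  0  |  -2 ]
  [ 0  0  1  |   6 ]
Reading off the last column: p = -1, q = -2, r = 6.

(-1, -2, 6)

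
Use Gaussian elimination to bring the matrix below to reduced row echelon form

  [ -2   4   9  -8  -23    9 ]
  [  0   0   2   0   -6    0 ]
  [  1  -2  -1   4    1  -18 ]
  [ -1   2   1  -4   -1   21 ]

Multiply ρ1 by -1/2.
  [  1  -2  -9/2   4  23/2  -9/2 ]
  [  0   0     2   0    -6     0 ]
  [  1  -2    -1   4     1   -18 ]
  [ -1   2     1  -4    -1    21 ]
Subtract ρ1 from ρ3.
  [  1  -2  -9/2   4   23/2   -9/2 ]
  [  0   0     2   0     -6      0 ]
  [  0   0   7/2   0  -21/2  -27/2 ]
  [ -1   2     1  -4     -1     21 ]
Add ρ1 to ρ4.
  [ 1  -2  -9/2  4   23/2   -9/2 ]
  [ 0   0     2  0     -6      0 ]
  [ 0   0   7/2  0  -21/2  -27/2 ]
  [ 0   0  -7/2  0   21/2   33/2 ]
Multiply ρ2 by 1/2.
  [ 1  -2  -9/2  4   23/2   -9/2 ]
  [ 0   0     1  0     -3      0 ]
  [ 0   0   7/2  0  -21/2  -27/2 ]
  [ 0   0  -7/2  0   21/2   33/2 ]
Subtract 7/2 times ρ2 from ρ3.
  [ 1  -2  -9/2  4  23/2   -9/2 ]
  [ 0   0     1  0    -3      0 ]
  [ 0   0     0  0     0  -27/2 ]
  [ 0   0  -7/2  0  21/2   33/2 ]
Add 7/2 times ρ2 to ρ4.
  [ 1  -2  -9/2  4  23/2   -9/2 ]
  [ 0   0     1  0    -3      0 ]
  [ 0   0     0  0     0  -27/2 ]
  [ 0   0     0  0     0   33/2 ]
Multiply ρ3 by -2/27.
  [ 1  -2  -9/2  4  23/2  -9/2 ]
  [ 0   0     1  0    -3     0 ]
  [ 0   0     0  0     0     1 ]
  [ 0   0     0  0     0  33/2 ]
Subtract 33/2 times ρ3 from ρ4.
  [ 1  -2  -9/2  4  23/2  -9/2 ]
  [ 0   0     1  0    -3     0 ]
  [ 0   0     0  0     0     1 ]
  [ 0   0     0  0     0     0 ]
Add 9/2 times ρ3 to ρ1.
  [ 1  -2  -9/2  4  23/2  0 ]
  [ 0   0     1  0    -3  0 ]
  [ 0   0     0  0     0  1 ]
  [ 0   0     0  0     0  0 ]
Add 9/2 times ρ2 to ρ1.
  [ 1  -2  0  4  -2  0 ]
  [ 0   0  1  0  -3  0 ]
  [ 0   0  0  0   0  1 ]
  [ 0   0  0  0   0  0 ]

[[1, -2, 0, 4, -2, 0], [0, 0, 1, 0, -3, 0], [0, 0, 0, 0, 0, 1], [0, 0, 0, 0, 0, 0]]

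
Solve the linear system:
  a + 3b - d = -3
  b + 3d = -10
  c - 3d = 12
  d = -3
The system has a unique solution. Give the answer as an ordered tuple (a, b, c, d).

(-3, -1, 3, -3)

Form the augmented matrix and row-reduce:
  [ 1  3  0  -1  |   -3 ]
  [ 0  1  0   3  |  -10 ]
  [ 0  0  1  -3  |   12 ]
  [ 0  0  0   1  |   -3 ]
R3 → R3 + 3·R4
  [ 1  3  0  -1  |   -3 ]
  [ 0  1  0   3  |  -10 ]
  [ 0  0  1   0  |    3 ]
  [ 0  0  0   1  |   -3 ]
R2 → R2 − 3·R4
  [ 1  3  0  -1  |  -3 ]
  [ 0  1  0   0  |  -1 ]
  [ 0  0  1   0  |   3 ]
  [ 0  0  0   1  |  -3 ]
R1 → R1 + R4
  [ 1  3  0  0  |  -6 ]
  [ 0  1  0  0  |  -1 ]
  [ 0  0  1  0  |   3 ]
  [ 0  0  0  1  |  -3 ]
R1 → R1 − 3·R2
  [ 1  0  0  0  |  -3 ]
  [ 0  1  0  0  |  -1 ]
  [ 0  0  1  0  |   3 ]
  [ 0  0  0  1  |  -3 ]
Reading off the last column: a = -3, b = -1, c = 3, d = -3.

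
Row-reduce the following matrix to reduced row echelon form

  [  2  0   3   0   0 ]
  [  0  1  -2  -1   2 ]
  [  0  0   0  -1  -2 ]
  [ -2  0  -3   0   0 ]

[[1, 0, 3/2, 0, 0], [0, 1, -2, 0, 4], [0, 0, 0, 1, 2], [0, 0, 0, 0, 0]]

R1 := 1/2·R1
  [  1  0  3/2   0   0 ]
  [  0  1   -2  -1   2 ]
  [  0  0    0  -1  -2 ]
  [ -2  0   -3   0   0 ]
R4 := R4 + 2·R1
  [ 1  0  3/2   0   0 ]
  [ 0  1   -2  -1   2 ]
  [ 0  0    0  -1  -2 ]
  [ 0  0    0   0   0 ]
R3 := -1·R3
  [ 1  0  3/2   0  0 ]
  [ 0  1   -2  -1  2 ]
  [ 0  0    0   1  2 ]
  [ 0  0    0   0  0 ]
R2 := R2 + R3
  [ 1  0  3/2  0  0 ]
  [ 0  1   -2  0  4 ]
  [ 0  0    0  1  2 ]
  [ 0  0    0  0  0 ]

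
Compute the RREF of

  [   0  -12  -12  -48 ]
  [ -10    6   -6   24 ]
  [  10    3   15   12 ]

r1 <-> r2
  [ -10    6   -6   24 ]
  [   0  -12  -12  -48 ]
  [  10    3   15   12 ]
r1 -> -1/10·r1
  [  1  -3/5  3/5  -12/5 ]
  [  0   -12  -12    -48 ]
  [ 10     3   15     12 ]
r3 -> r3 − 10·r1
  [ 1  -3/5  3/5  -12/5 ]
  [ 0   -12  -12    -48 ]
  [ 0     9    9     36 ]
r2 -> -1/12·r2
  [ 1  -3/5  3/5  -12/5 ]
  [ 0     1    1      4 ]
  [ 0     9    9     36 ]
r3 -> r3 − 9·r2
  [ 1  -3/5  3/5  -12/5 ]
  [ 0     1    1      4 ]
  [ 0     0    0      0 ]
r1 -> r1 + 3/5·r2
  [ 1  0  6/5  0 ]
  [ 0  1    1  4 ]
  [ 0  0    0  0 ]

[[1, 0, 6/5, 0], [0, 1, 1, 4], [0, 0, 0, 0]]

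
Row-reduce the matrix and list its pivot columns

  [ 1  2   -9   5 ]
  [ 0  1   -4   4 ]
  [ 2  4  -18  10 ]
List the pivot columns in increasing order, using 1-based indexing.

1, 2

R3 -> R3 − 2·R1
R1 -> R1 − 2·R2
Pivot columns are the columns containing a leading 1.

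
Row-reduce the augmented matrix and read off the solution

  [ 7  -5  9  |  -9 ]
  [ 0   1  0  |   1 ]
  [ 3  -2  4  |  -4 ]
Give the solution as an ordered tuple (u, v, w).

(2, 1, -2)

R1 -> 1/7·R1
R3 -> R3 − 3·R1
R3 -> R3 − 1/7·R2
R3 -> 7·R3
R1 -> R1 − 9/7·R3
R1 -> R1 + 5/7·R2
Reading off the last column: u = 2, v = 1, w = -2.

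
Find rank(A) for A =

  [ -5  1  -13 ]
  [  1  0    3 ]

rank = 2

r1 → -1/5·r1
  [ 1  -1/5  13/5 ]
  [ 1     0     3 ]
r2 → r2 − r1
  [ 1  -1/5  13/5 ]
  [ 0   1/5   2/5 ]
r2 → 5·r2
  [ 1  -1/5  13/5 ]
  [ 0     1     2 ]
r1 → r1 + 1/5·r2
  [ 1  0  3 ]
  [ 0  1  2 ]
The reduced form has 2 nonzero rows.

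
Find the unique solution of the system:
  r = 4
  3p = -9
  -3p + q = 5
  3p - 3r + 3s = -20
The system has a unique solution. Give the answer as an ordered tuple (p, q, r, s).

(-3, -4, 4, 1/3)

Form the augmented matrix and row-reduce:
  [  0  0   1  0  |    4 ]
  [  3  0   0  0  |   -9 ]
  [ -3  1   0  0  |    5 ]
  [  3  0  -3  3  |  -20 ]
ρ1 <-> ρ2
  [  3  0   0  0  |   -9 ]
  [  0  0   1  0  |    4 ]
  [ -3  1   0  0  |    5 ]
  [  3  0  -3  3  |  -20 ]
ρ1 := 1/3·ρ1
  [  1  0   0  0  |   -3 ]
  [  0  0   1  0  |    4 ]
  [ -3  1   0  0  |    5 ]
  [  3  0  -3  3  |  -20 ]
ρ3 := ρ3 + 3·ρ1
  [ 1  0   0  0  |   -3 ]
  [ 0  0   1  0  |    4 ]
  [ 0  1   0  0  |   -4 ]
  [ 3  0  -3  3  |  -20 ]
ρ4 := ρ4 − 3·ρ1
  [ 1  0   0  0  |   -3 ]
  [ 0  0   1  0  |    4 ]
  [ 0  1   0  0  |   -4 ]
  [ 0  0  -3  3  |  -11 ]
ρ2 <-> ρ3
  [ 1  0   0  0  |   -3 ]
  [ 0  1   0  0  |   -4 ]
  [ 0  0   1  0  |    4 ]
  [ 0  0  -3  3  |  -11 ]
ρ4 := ρ4 + 3·ρ3
  [ 1  0  0  0  |  -3 ]
  [ 0  1  0  0  |  -4 ]
  [ 0  0  1  0  |   4 ]
  [ 0  0  0  3  |   1 ]
ρ4 := 1/3·ρ4
  [ 1  0  0  0  |   -3 ]
  [ 0  1  0  0  |   -4 ]
  [ 0  0  1  0  |    4 ]
  [ 0  0  0  1  |  1/3 ]
Reading off the last column: p = -3, q = -4, r = 4, s = 1/3.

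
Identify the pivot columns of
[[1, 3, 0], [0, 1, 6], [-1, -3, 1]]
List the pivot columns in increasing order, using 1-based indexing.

1, 2, 3

Add R1 to R3.
  [ 1  3  0 ]
  [ 0  1  6 ]
  [ 0  0  1 ]
Subtract 6 times R3 from R2.
  [ 1  3  0 ]
  [ 0  1  0 ]
  [ 0  0  1 ]
Subtract 3 times R2 from R1.
  [ 1  0  0 ]
  [ 0  1  0 ]
  [ 0  0  1 ]
Pivot columns are the columns containing a leading 1.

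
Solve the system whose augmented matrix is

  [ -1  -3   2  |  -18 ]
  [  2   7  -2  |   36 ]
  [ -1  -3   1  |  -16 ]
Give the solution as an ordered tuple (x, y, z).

(2, 4, -2)

Multiply r1 by -1.
  [  1   3  -2  |   18 ]
  [  2   7  -2  |   36 ]
  [ -1  -3   1  |  -16 ]
Subtract 2 times r1 from r2.
  [  1   3  -2  |   18 ]
  [  0   1   2  |    0 ]
  [ -1  -3   1  |  -16 ]
Add r1 to r3.
  [ 1  3  -2  |  18 ]
  [ 0  1   2  |   0 ]
  [ 0  0  -1  |   2 ]
Multiply r3 by -1.
  [ 1  3  -2  |  18 ]
  [ 0  1   2  |   0 ]
  [ 0  0   1  |  -2 ]
Subtract 2 times r3 from r2.
  [ 1  3  -2  |  18 ]
  [ 0  1   0  |   4 ]
  [ 0  0   1  |  -2 ]
Add 2 times r3 to r1.
  [ 1  3  0  |  14 ]
  [ 0  1  0  |   4 ]
  [ 0  0  1  |  -2 ]
Subtract 3 times r2 from r1.
  [ 1  0  0  |   2 ]
  [ 0  1  0  |   4 ]
  [ 0  0  1  |  -2 ]
Reading off the last column: x = 2, y = 4, z = -2.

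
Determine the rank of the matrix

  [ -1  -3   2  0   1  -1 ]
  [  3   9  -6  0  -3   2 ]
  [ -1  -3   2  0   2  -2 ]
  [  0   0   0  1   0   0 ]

R1 -> -1·R1
  [  1   3  -2  0  -1   1 ]
  [  3   9  -6  0  -3   2 ]
  [ -1  -3   2  0   2  -2 ]
  [  0   0   0  1   0   0 ]
R2 -> R2 − 3·R1
  [  1   3  -2  0  -1   1 ]
  [  0   0   0  0   0  -1 ]
  [ -1  -3   2  0   2  -2 ]
  [  0   0   0  1   0   0 ]
R3 -> R3 + R1
  [ 1  3  -2  0  -1   1 ]
  [ 0  0   0  0   0  -1 ]
  [ 0  0   0  0   1  -1 ]
  [ 0  0   0  1   0   0 ]
R2 ↔ R4
  [ 1  3  -2  0  -1   1 ]
  [ 0  0   0  1   0   0 ]
  [ 0  0   0  0   1  -1 ]
  [ 0  0   0  0   0  -1 ]
R4 -> -1·R4
  [ 1  3  -2  0  -1   1 ]
  [ 0  0   0  1   0   0 ]
  [ 0  0   0  0   1  -1 ]
  [ 0  0   0  0   0   1 ]
R3 -> R3 + R4
  [ 1  3  -2  0  -1  1 ]
  [ 0  0   0  1   0  0 ]
  [ 0  0   0  0   1  0 ]
  [ 0  0   0  0   0  1 ]
R1 -> R1 − R4
  [ 1  3  -2  0  -1  0 ]
  [ 0  0   0  1   0  0 ]
  [ 0  0   0  0   1  0 ]
  [ 0  0   0  0   0  1 ]
R1 -> R1 + R3
  [ 1  3  -2  0  0  0 ]
  [ 0  0   0  1  0  0 ]
  [ 0  0   0  0  1  0 ]
  [ 0  0   0  0  0  1 ]
The reduced form has 4 nonzero rows.

rank = 4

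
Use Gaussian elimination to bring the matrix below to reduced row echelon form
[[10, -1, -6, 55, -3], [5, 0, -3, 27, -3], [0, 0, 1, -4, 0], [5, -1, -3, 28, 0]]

[[1, 0, 0, 3, -3/5], [0, 1, 0, -1, -3], [0, 0, 1, -4, 0], [0, 0, 0, 0, 0]]

Multiply ρ1 by 1/10.
  [ 1  -1/10  -3/5  11/2  -3/10 ]
  [ 5      0    -3    27     -3 ]
  [ 0      0     1    -4      0 ]
  [ 5     -1    -3    28      0 ]
Subtract 5 times ρ1 from ρ2.
  [ 1  -1/10  -3/5  11/2  -3/10 ]
  [ 0    1/2     0  -1/2   -3/2 ]
  [ 0      0     1    -4      0 ]
  [ 5     -1    -3    28      0 ]
Subtract 5 times ρ1 from ρ4.
  [ 1  -1/10  -3/5  11/2  -3/10 ]
  [ 0    1/2     0  -1/2   -3/2 ]
  [ 0      0     1    -4      0 ]
  [ 0   -1/2     0   1/2    3/2 ]
Multiply ρ2 by 2.
  [ 1  -1/10  -3/5  11/2  -3/10 ]
  [ 0      1     0    -1     -3 ]
  [ 0      0     1    -4      0 ]
  [ 0   -1/2     0   1/2    3/2 ]
Add 1/2 times ρ2 to ρ4.
  [ 1  -1/10  -3/5  11/2  -3/10 ]
  [ 0      1     0    -1     -3 ]
  [ 0      0     1    -4      0 ]
  [ 0      0     0     0      0 ]
Add 3/5 times ρ3 to ρ1.
  [ 1  -1/10  0  31/10  -3/10 ]
  [ 0      1  0     -1     -3 ]
  [ 0      0  1     -4      0 ]
  [ 0      0  0      0      0 ]
Add 1/10 times ρ2 to ρ1.
  [ 1  0  0   3  -3/5 ]
  [ 0  1  0  -1    -3 ]
  [ 0  0  1  -4     0 ]
  [ 0  0  0   0     0 ]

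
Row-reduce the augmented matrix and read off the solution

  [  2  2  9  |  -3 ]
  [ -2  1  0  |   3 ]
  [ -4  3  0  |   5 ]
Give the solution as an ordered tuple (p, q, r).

Multiply R1 by 1/2.
  [  1  1  9/2  |  -3/2 ]
  [ -2  1    0  |     3 ]
  [ -4  3    0  |     5 ]
Add 2 times R1 to R2.
  [  1  1  9/2  |  -3/2 ]
  [  0  3    9  |     0 ]
  [ -4  3    0  |     5 ]
Add 4 times R1 to R3.
  [ 1  1  9/2  |  -3/2 ]
  [ 0  3    9  |     0 ]
  [ 0  7   18  |    -1 ]
Multiply R2 by 1/3.
  [ 1  1  9/2  |  -3/2 ]
  [ 0  1    3  |     0 ]
  [ 0  7   18  |    -1 ]
Subtract 7 times R2 from R3.
  [ 1  1  9/2  |  -3/2 ]
  [ 0  1    3  |     0 ]
  [ 0  0   -3  |    -1 ]
Multiply R3 by -1/3.
  [ 1  1  9/2  |  -3/2 ]
  [ 0  1    3  |     0 ]
  [ 0  0    1  |   1/3 ]
Subtract 3 times R3 from R2.
  [ 1  1  9/2  |  -3/2 ]
  [ 0  1    0  |    -1 ]
  [ 0  0    1  |   1/3 ]
Subtract 9/2 times R3 from R1.
  [ 1  1  0  |   -3 ]
  [ 0  1  0  |   -1 ]
  [ 0  0  1  |  1/3 ]
Subtract R2 from R1.
  [ 1  0  0  |   -2 ]
  [ 0  1  0  |   -1 ]
  [ 0  0  1  |  1/3 ]
Reading off the last column: p = -2, q = -1, r = 1/3.

(-2, -1, 1/3)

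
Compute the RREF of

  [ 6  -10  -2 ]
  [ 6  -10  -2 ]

Multiply r1 by 1/6.
  [ 1  -5/3  -1/3 ]
  [ 6   -10    -2 ]
Subtract 6 times r1 from r2.
  [ 1  -5/3  -1/3 ]
  [ 0     0     0 ]

[[1, -5/3, -1/3], [0, 0, 0]]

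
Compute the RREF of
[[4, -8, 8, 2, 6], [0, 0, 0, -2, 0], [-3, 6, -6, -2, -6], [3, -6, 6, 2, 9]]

ρ1 := 1/4·ρ1
  [  1  -2   2  1/2  3/2 ]
  [  0   0   0   -2    0 ]
  [ -3   6  -6   -2   -6 ]
  [  3  -6   6    2    9 ]
ρ3 := ρ3 + 3·ρ1
  [ 1  -2  2   1/2   3/2 ]
  [ 0   0  0    -2     0 ]
  [ 0   0  0  -1/2  -3/2 ]
  [ 3  -6  6     2     9 ]
ρ4 := ρ4 − 3·ρ1
  [ 1  -2  2   1/2   3/2 ]
  [ 0   0  0    -2     0 ]
  [ 0   0  0  -1/2  -3/2 ]
  [ 0   0  0   1/2   9/2 ]
ρ2 := -1/2·ρ2
  [ 1  -2  2   1/2   3/2 ]
  [ 0   0  0     1     0 ]
  [ 0   0  0  -1/2  -3/2 ]
  [ 0   0  0   1/2   9/2 ]
ρ3 := ρ3 + 1/2·ρ2
  [ 1  -2  2  1/2   3/2 ]
  [ 0   0  0    1     0 ]
  [ 0   0  0    0  -3/2 ]
  [ 0   0  0  1/2   9/2 ]
ρ4 := ρ4 − 1/2·ρ2
  [ 1  -2  2  1/2   3/2 ]
  [ 0   0  0    1     0 ]
  [ 0   0  0    0  -3/2 ]
  [ 0   0  0    0   9/2 ]
ρ3 := -2/3·ρ3
  [ 1  -2  2  1/2  3/2 ]
  [ 0   0  0    1    0 ]
  [ 0   0  0    0    1 ]
  [ 0   0  0    0  9/2 ]
ρ4 := ρ4 − 9/2·ρ3
  [ 1  -2  2  1/2  3/2 ]
  [ 0   0  0    1    0 ]
  [ 0   0  0    0    1 ]
  [ 0   0  0    0    0 ]
ρ1 := ρ1 − 3/2·ρ3
  [ 1  -2  2  1/2  0 ]
  [ 0   0  0    1  0 ]
  [ 0   0  0    0  1 ]
  [ 0   0  0    0  0 ]
ρ1 := ρ1 − 1/2·ρ2
  [ 1  -2  2  0  0 ]
  [ 0   0  0  1  0 ]
  [ 0   0  0  0  1 ]
  [ 0   0  0  0  0 ]

[[1, -2, 2, 0, 0], [0, 0, 0, 1, 0], [0, 0, 0, 0, 1], [0, 0, 0, 0, 0]]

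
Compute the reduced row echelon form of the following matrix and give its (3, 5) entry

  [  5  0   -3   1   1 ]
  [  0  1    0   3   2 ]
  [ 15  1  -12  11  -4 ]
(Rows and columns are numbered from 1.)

ρ1 ← 1/5·ρ1
  [  1  0  -3/5  1/5  1/5 ]
  [  0  1     0    3    2 ]
  [ 15  1   -12   11   -4 ]
ρ3 ← ρ3 − 15·ρ1
  [ 1  0  -3/5  1/5  1/5 ]
  [ 0  1     0    3    2 ]
  [ 0  1    -3    8   -7 ]
ρ3 ← ρ3 − ρ2
  [ 1  0  -3/5  1/5  1/5 ]
  [ 0  1     0    3    2 ]
  [ 0  0    -3    5   -9 ]
ρ3 ← -1/3·ρ3
  [ 1  0  -3/5   1/5  1/5 ]
  [ 0  1     0     3    2 ]
  [ 0  0     1  -5/3    3 ]
ρ1 ← ρ1 + 3/5·ρ3
  [ 1  0  0  -4/5  2 ]
  [ 0  1  0     3  2 ]
  [ 0  0  1  -5/3  3 ]

3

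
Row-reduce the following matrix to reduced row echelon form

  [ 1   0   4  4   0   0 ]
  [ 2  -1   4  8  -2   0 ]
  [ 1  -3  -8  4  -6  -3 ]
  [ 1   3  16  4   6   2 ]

[[1, 0, 4, 4, 0, 0], [0, 1, 4, 0, 2, 0], [0, 0, 0, 0, 0, 1], [0, 0, 0, 0, 0, 0]]

ρ2 ← ρ2 − 2·ρ1
  [ 1   0   4  4   0   0 ]
  [ 0  -1  -4  0  -2   0 ]
  [ 1  -3  -8  4  -6  -3 ]
  [ 1   3  16  4   6   2 ]
ρ3 ← ρ3 − ρ1
  [ 1   0    4  4   0   0 ]
  [ 0  -1   -4  0  -2   0 ]
  [ 0  -3  -12  0  -6  -3 ]
  [ 1   3   16  4   6   2 ]
ρ4 ← ρ4 − ρ1
  [ 1   0    4  4   0   0 ]
  [ 0  -1   -4  0  -2   0 ]
  [ 0  -3  -12  0  -6  -3 ]
  [ 0   3   12  0   6   2 ]
ρ2 ← -1·ρ2
  [ 1   0    4  4   0   0 ]
  [ 0   1    4  0   2   0 ]
  [ 0  -3  -12  0  -6  -3 ]
  [ 0   3   12  0   6   2 ]
ρ3 ← ρ3 + 3·ρ2
  [ 1  0   4  4  0   0 ]
  [ 0  1   4  0  2   0 ]
  [ 0  0   0  0  0  -3 ]
  [ 0  3  12  0  6   2 ]
ρ4 ← ρ4 − 3·ρ2
  [ 1  0  4  4  0   0 ]
  [ 0  1  4  0  2   0 ]
  [ 0  0  0  0  0  -3 ]
  [ 0  0  0  0  0   2 ]
ρ3 ← -1/3·ρ3
  [ 1  0  4  4  0  0 ]
  [ 0  1  4  0  2  0 ]
  [ 0  0  0  0  0  1 ]
  [ 0  0  0  0  0  2 ]
ρ4 ← ρ4 − 2·ρ3
  [ 1  0  4  4  0  0 ]
  [ 0  1  4  0  2  0 ]
  [ 0  0  0  0  0  1 ]
  [ 0  0  0  0  0  0 ]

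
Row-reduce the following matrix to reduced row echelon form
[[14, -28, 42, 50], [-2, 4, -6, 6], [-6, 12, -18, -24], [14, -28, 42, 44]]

[[1, -2, 3, 0], [0, 0, 0, 1], [0, 0, 0, 0], [0, 0, 0, 0]]

ρ1 := 1/14·ρ1
  [  1   -2    3  25/7 ]
  [ -2    4   -6     6 ]
  [ -6   12  -18   -24 ]
  [ 14  -28   42    44 ]
ρ2 := ρ2 + 2·ρ1
  [  1   -2    3  25/7 ]
  [  0    0    0  92/7 ]
  [ -6   12  -18   -24 ]
  [ 14  -28   42    44 ]
ρ3 := ρ3 + 6·ρ1
  [  1   -2   3   25/7 ]
  [  0    0   0   92/7 ]
  [  0    0   0  -18/7 ]
  [ 14  -28  42     44 ]
ρ4 := ρ4 − 14·ρ1
  [ 1  -2  3   25/7 ]
  [ 0   0  0   92/7 ]
  [ 0   0  0  -18/7 ]
  [ 0   0  0     -6 ]
ρ2 := 7/92·ρ2
  [ 1  -2  3   25/7 ]
  [ 0   0  0      1 ]
  [ 0   0  0  -18/7 ]
  [ 0   0  0     -6 ]
ρ3 := ρ3 + 18/7·ρ2
  [ 1  -2  3  25/7 ]
  [ 0   0  0     1 ]
  [ 0   0  0     0 ]
  [ 0   0  0    -6 ]
ρ4 := ρ4 + 6·ρ2
  [ 1  -2  3  25/7 ]
  [ 0   0  0     1 ]
  [ 0   0  0     0 ]
  [ 0   0  0     0 ]
ρ1 := ρ1 − 25/7·ρ2
  [ 1  -2  3  0 ]
  [ 0   0  0  1 ]
  [ 0   0  0  0 ]
  [ 0   0  0  0 ]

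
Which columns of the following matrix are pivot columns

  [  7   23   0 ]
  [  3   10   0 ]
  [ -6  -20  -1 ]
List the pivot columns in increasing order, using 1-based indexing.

1, 2, 3

R1 := 1/7·R1
  [  1  23/7   0 ]
  [  3    10   0 ]
  [ -6   -20  -1 ]
R2 := R2 − 3·R1
  [  1  23/7   0 ]
  [  0   1/7   0 ]
  [ -6   -20  -1 ]
R3 := R3 + 6·R1
  [ 1  23/7   0 ]
  [ 0   1/7   0 ]
  [ 0  -2/7  -1 ]
R2 := 7·R2
  [ 1  23/7   0 ]
  [ 0     1   0 ]
  [ 0  -2/7  -1 ]
R3 := R3 + 2/7·R2
  [ 1  23/7   0 ]
  [ 0     1   0 ]
  [ 0     0  -1 ]
R3 := -1·R3
  [ 1  23/7  0 ]
  [ 0     1  0 ]
  [ 0     0  1 ]
R1 := R1 − 23/7·R2
  [ 1  0  0 ]
  [ 0  1  0 ]
  [ 0  0  1 ]
Pivot columns are the columns containing a leading 1.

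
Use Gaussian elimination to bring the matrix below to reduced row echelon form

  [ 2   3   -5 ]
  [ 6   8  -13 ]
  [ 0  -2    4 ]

[[1, 0, 1/2], [0, 1, -2], [0, 0, 0]]

Multiply ρ1 by 1/2.
Subtract 6 times ρ1 from ρ2.
Multiply ρ2 by -1.
Add 2 times ρ2 to ρ3.
Subtract 3/2 times ρ2 from ρ1.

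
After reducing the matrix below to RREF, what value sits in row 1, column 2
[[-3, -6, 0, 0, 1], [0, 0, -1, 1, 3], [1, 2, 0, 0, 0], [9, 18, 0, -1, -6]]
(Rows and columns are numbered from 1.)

2

Multiply ρ1 by -1/3.
  [ 1   2   0   0  -1/3 ]
  [ 0   0  -1   1     3 ]
  [ 1   2   0   0     0 ]
  [ 9  18   0  -1    -6 ]
Subtract ρ1 from ρ3.
  [ 1   2   0   0  -1/3 ]
  [ 0   0  -1   1     3 ]
  [ 0   0   0   0   1/3 ]
  [ 9  18   0  -1    -6 ]
Subtract 9 times ρ1 from ρ4.
  [ 1  2   0   0  -1/3 ]
  [ 0  0  -1   1     3 ]
  [ 0  0   0   0   1/3 ]
  [ 0  0   0  -1    -3 ]
Multiply ρ2 by -1.
  [ 1  2  0   0  -1/3 ]
  [ 0  0  1  -1    -3 ]
  [ 0  0  0   0   1/3 ]
  [ 0  0  0  -1    -3 ]
Swap ρ3 and ρ4.
  [ 1  2  0   0  -1/3 ]
  [ 0  0  1  -1    -3 ]
  [ 0  0  0  -1    -3 ]
  [ 0  0  0   0   1/3 ]
Multiply ρ3 by -1.
  [ 1  2  0   0  -1/3 ]
  [ 0  0  1  -1    -3 ]
  [ 0  0  0   1     3 ]
  [ 0  0  0   0   1/3 ]
Multiply ρ4 by 3.
  [ 1  2  0   0  -1/3 ]
  [ 0  0  1  -1    -3 ]
  [ 0  0  0   1     3 ]
  [ 0  0  0   0     1 ]
Subtract 3 times ρ4 from ρ3.
  [ 1  2  0   0  -1/3 ]
  [ 0  0  1  -1    -3 ]
  [ 0  0  0   1     0 ]
  [ 0  0  0   0     1 ]
Add 3 times ρ4 to ρ2.
  [ 1  2  0   0  -1/3 ]
  [ 0  0  1  -1     0 ]
  [ 0  0  0   1     0 ]
  [ 0  0  0   0     1 ]
Add 1/3 times ρ4 to ρ1.
  [ 1  2  0   0  0 ]
  [ 0  0  1  -1  0 ]
  [ 0  0  0   1  0 ]
  [ 0  0  0   0  1 ]
Add ρ3 to ρ2.
  [ 1  2  0  0  0 ]
  [ 0  0  1  0  0 ]
  [ 0  0  0  1  0 ]
  [ 0  0  0  0  1 ]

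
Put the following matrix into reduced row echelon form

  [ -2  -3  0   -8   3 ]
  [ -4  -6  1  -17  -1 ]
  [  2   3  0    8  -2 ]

R1 ← -1/2·R1
R2 ← R2 + 4·R1
R3 ← R3 − 2·R1
R2 ← R2 + 7·R3
R1 ← R1 + 3/2·R3

[[1, 3/2, 0, 4, 0], [0, 0, 1, -1, 0], [0, 0, 0, 0, 1]]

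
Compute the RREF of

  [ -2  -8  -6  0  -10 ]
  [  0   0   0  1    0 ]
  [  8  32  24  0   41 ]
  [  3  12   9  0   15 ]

[[1, 4, 3, 0, 0], [0, 0, 0, 1, 0], [0, 0, 0, 0, 1], [0, 0, 0, 0, 0]]

R1 → -1/2·R1
  [ 1   4   3  0   5 ]
  [ 0   0   0  1   0 ]
  [ 8  32  24  0  41 ]
  [ 3  12   9  0  15 ]
R3 → R3 − 8·R1
  [ 1   4  3  0   5 ]
  [ 0   0  0  1   0 ]
  [ 0   0  0  0   1 ]
  [ 3  12  9  0  15 ]
R4 → R4 − 3·R1
  [ 1  4  3  0  5 ]
  [ 0  0  0  1  0 ]
  [ 0  0  0  0  1 ]
  [ 0  0  0  0  0 ]
R1 → R1 − 5·R3
  [ 1  4  3  0  0 ]
  [ 0  0  0  1  0 ]
  [ 0  0  0  0  1 ]
  [ 0  0  0  0  0 ]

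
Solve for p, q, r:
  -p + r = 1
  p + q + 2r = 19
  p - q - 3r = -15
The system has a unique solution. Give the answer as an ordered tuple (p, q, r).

(5, 2, 6)

Form the augmented matrix and row-reduce:
  [ -1   0   1  |    1 ]
  [  1   1   2  |   19 ]
  [  1  -1  -3  |  -15 ]
R1 ← -1·R1
  [ 1   0  -1  |   -1 ]
  [ 1   1   2  |   19 ]
  [ 1  -1  -3  |  -15 ]
R2 ← R2 − R1
  [ 1   0  -1  |   -1 ]
  [ 0   1   3  |   20 ]
  [ 1  -1  -3  |  -15 ]
R3 ← R3 − R1
  [ 1   0  -1  |   -1 ]
  [ 0   1   3  |   20 ]
  [ 0  -1  -2  |  -14 ]
R3 ← R3 + R2
  [ 1  0  -1  |  -1 ]
  [ 0  1   3  |  20 ]
  [ 0  0   1  |   6 ]
R2 ← R2 − 3·R3
  [ 1  0  -1  |  -1 ]
  [ 0  1   0  |   2 ]
  [ 0  0   1  |   6 ]
R1 ← R1 + R3
  [ 1  0  0  |  5 ]
  [ 0  1  0  |  2 ]
  [ 0  0  1  |  6 ]
Reading off the last column: p = 5, q = 2, r = 6.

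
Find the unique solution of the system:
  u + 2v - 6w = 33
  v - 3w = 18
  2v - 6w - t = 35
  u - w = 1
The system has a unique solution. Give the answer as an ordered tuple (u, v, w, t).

(-3, 6, -4, 1)

Form the augmented matrix and row-reduce:
  [ 1  2  -6   0  |  33 ]
  [ 0  1  -3   0  |  18 ]
  [ 0  2  -6  -1  |  35 ]
  [ 1  0  -1   0  |   1 ]
R4 := R4 − R1
  [ 1   2  -6   0  |   33 ]
  [ 0   1  -3   0  |   18 ]
  [ 0   2  -6  -1  |   35 ]
  [ 0  -2   5   0  |  -32 ]
R3 := R3 − 2·R2
  [ 1   2  -6   0  |   33 ]
  [ 0   1  -3   0  |   18 ]
  [ 0   0   0  -1  |   -1 ]
  [ 0  -2   5   0  |  -32 ]
R4 := R4 + 2·R2
  [ 1  2  -6   0  |  33 ]
  [ 0  1  -3   0  |  18 ]
  [ 0  0   0  -1  |  -1 ]
  [ 0  0  -1   0  |   4 ]
R3 <-> R4
  [ 1  2  -6   0  |  33 ]
  [ 0  1  -3   0  |  18 ]
  [ 0  0  -1   0  |   4 ]
  [ 0  0   0  -1  |  -1 ]
R3 := -1·R3
  [ 1  2  -6   0  |  33 ]
  [ 0  1  -3   0  |  18 ]
  [ 0  0   1   0  |  -4 ]
  [ 0  0   0  -1  |  -1 ]
R4 := -1·R4
  [ 1  2  -6  0  |  33 ]
  [ 0  1  -3  0  |  18 ]
  [ 0  0   1  0  |  -4 ]
  [ 0  0   0  1  |   1 ]
R2 := R2 + 3·R3
  [ 1  2  -6  0  |  33 ]
  [ 0  1   0  0  |   6 ]
  [ 0  0   1  0  |  -4 ]
  [ 0  0   0  1  |   1 ]
R1 := R1 + 6·R3
  [ 1  2  0  0  |   9 ]
  [ 0  1  0  0  |   6 ]
  [ 0  0  1  0  |  -4 ]
  [ 0  0  0  1  |   1 ]
R1 := R1 − 2·R2
  [ 1  0  0  0  |  -3 ]
  [ 0  1  0  0  |   6 ]
  [ 0  0  1  0  |  -4 ]
  [ 0  0  0  1  |   1 ]
Reading off the last column: u = -3, v = 6, w = -4, t = 1.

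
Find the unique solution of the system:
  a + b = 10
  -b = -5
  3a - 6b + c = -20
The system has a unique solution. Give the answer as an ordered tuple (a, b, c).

(5, 5, -5)

Form the augmented matrix and row-reduce:
  [ 1   1  0  |   10 ]
  [ 0  -1  0  |   -5 ]
  [ 3  -6  1  |  -20 ]
R3 -> R3 − 3·R1
  [ 1   1  0  |   10 ]
  [ 0  -1  0  |   -5 ]
  [ 0  -9  1  |  -50 ]
R2 -> -1·R2
  [ 1   1  0  |   10 ]
  [ 0   1  0  |    5 ]
  [ 0  -9  1  |  -50 ]
R3 -> R3 + 9·R2
  [ 1  1  0  |  10 ]
  [ 0  1  0  |   5 ]
  [ 0  0  1  |  -5 ]
R1 -> R1 − R2
  [ 1  0  0  |   5 ]
  [ 0  1  0  |   5 ]
  [ 0  0  1  |  -5 ]
Reading off the last column: a = 5, b = 5, c = -5.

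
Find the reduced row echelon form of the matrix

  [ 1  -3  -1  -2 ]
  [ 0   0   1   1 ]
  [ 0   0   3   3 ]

R3 := R3 − 3·R2
R1 := R1 + R2

[[1, -3, 0, -1], [0, 0, 1, 1], [0, 0, 0, 0]]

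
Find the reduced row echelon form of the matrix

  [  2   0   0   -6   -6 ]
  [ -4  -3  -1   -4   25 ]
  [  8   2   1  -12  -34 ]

[[1, 0, 0, -3, -3], [0, 1, 0, 4, -3], [0, 0, 1, 4, -4]]

r1 -> 1/2·r1
  [  1   0   0   -3   -3 ]
  [ -4  -3  -1   -4   25 ]
  [  8   2   1  -12  -34 ]
r2 -> r2 + 4·r1
  [ 1   0   0   -3   -3 ]
  [ 0  -3  -1  -16   13 ]
  [ 8   2   1  -12  -34 ]
r3 -> r3 − 8·r1
  [ 1   0   0   -3   -3 ]
  [ 0  -3  -1  -16   13 ]
  [ 0   2   1   12  -10 ]
r2 -> -1/3·r2
  [ 1  0    0    -3     -3 ]
  [ 0  1  1/3  16/3  -13/3 ]
  [ 0  2    1    12    -10 ]
r3 -> r3 − 2·r2
  [ 1  0    0    -3     -3 ]
  [ 0  1  1/3  16/3  -13/3 ]
  [ 0  0  1/3   4/3   -4/3 ]
r3 -> 3·r3
  [ 1  0    0    -3     -3 ]
  [ 0  1  1/3  16/3  -13/3 ]
  [ 0  0    1     4     -4 ]
r2 -> r2 − 1/3·r3
  [ 1  0  0  -3  -3 ]
  [ 0  1  0   4  -3 ]
  [ 0  0  1   4  -4 ]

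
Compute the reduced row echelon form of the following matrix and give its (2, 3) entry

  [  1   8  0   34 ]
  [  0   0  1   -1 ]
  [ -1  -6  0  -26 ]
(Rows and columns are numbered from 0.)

R3 ← R3 + R1
R2 <=> R3
R2 ← 1/2·R2
R1 ← R1 − 8·R2

-1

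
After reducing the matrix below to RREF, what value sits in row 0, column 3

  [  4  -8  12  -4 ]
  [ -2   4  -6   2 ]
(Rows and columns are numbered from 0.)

-1

Multiply R1 by 1/4.
  [  1  -2   3  -1 ]
  [ -2   4  -6   2 ]
Add 2 times R1 to R2.
  [ 1  -2  3  -1 ]
  [ 0   0  0   0 ]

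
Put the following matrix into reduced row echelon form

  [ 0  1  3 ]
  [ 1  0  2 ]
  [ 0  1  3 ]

R1 <-> R2
  [ 1  0  2 ]
  [ 0  1  3 ]
  [ 0  1  3 ]
R3 ← R3 − R2
  [ 1  0  2 ]
  [ 0  1  3 ]
  [ 0  0  0 ]

[[1, 0, 2], [0, 1, 3], [0, 0, 0]]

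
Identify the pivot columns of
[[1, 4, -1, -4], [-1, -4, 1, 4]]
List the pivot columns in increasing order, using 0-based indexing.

0

R2 -> R2 + R1
Pivot columns are the columns containing a leading 1.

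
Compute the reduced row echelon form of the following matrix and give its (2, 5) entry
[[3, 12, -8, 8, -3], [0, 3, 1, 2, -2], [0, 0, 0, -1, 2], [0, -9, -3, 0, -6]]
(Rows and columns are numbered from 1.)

2/3

r1 := 1/3·r1
  [ 1   4  -8/3  8/3  -1 ]
  [ 0   3     1    2  -2 ]
  [ 0   0     0   -1   2 ]
  [ 0  -9    -3    0  -6 ]
r2 := 1/3·r2
  [ 1   4  -8/3  8/3    -1 ]
  [ 0   1   1/3  2/3  -2/3 ]
  [ 0   0     0   -1     2 ]
  [ 0  -9    -3    0    -6 ]
r4 := r4 + 9·r2
  [ 1  4  -8/3  8/3    -1 ]
  [ 0  1   1/3  2/3  -2/3 ]
  [ 0  0     0   -1     2 ]
  [ 0  0     0    6   -12 ]
r3 := -1·r3
  [ 1  4  -8/3  8/3    -1 ]
  [ 0  1   1/3  2/3  -2/3 ]
  [ 0  0     0    1    -2 ]
  [ 0  0     0    6   -12 ]
r4 := r4 − 6·r3
  [ 1  4  -8/3  8/3    -1 ]
  [ 0  1   1/3  2/3  -2/3 ]
  [ 0  0     0    1    -2 ]
  [ 0  0     0    0     0 ]
r2 := r2 − 2/3·r3
  [ 1  4  -8/3  8/3   -1 ]
  [ 0  1   1/3    0  2/3 ]
  [ 0  0     0    1   -2 ]
  [ 0  0     0    0    0 ]
r1 := r1 − 8/3·r3
  [ 1  4  -8/3  0  13/3 ]
  [ 0  1   1/3  0   2/3 ]
  [ 0  0     0  1    -2 ]
  [ 0  0     0  0     0 ]
r1 := r1 − 4·r2
  [ 1  0   -4  0  5/3 ]
  [ 0  1  1/3  0  2/3 ]
  [ 0  0    0  1   -2 ]
  [ 0  0    0  0    0 ]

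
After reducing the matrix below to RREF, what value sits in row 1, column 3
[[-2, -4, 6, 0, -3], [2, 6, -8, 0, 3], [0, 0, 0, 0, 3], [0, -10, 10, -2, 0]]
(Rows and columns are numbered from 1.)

-1

Multiply r1 by -1/2.
  [ 1    2  -3   0  3/2 ]
  [ 2    6  -8   0    3 ]
  [ 0    0   0   0    3 ]
  [ 0  -10  10  -2    0 ]
Subtract 2 times r1 from r2.
  [ 1    2  -3   0  3/2 ]
  [ 0    2  -2   0    0 ]
  [ 0    0   0   0    3 ]
  [ 0  -10  10  -2    0 ]
Multiply r2 by 1/2.
  [ 1    2  -3   0  3/2 ]
  [ 0    1  -1   0    0 ]
  [ 0    0   0   0    3 ]
  [ 0  -10  10  -2    0 ]
Add 10 times r2 to r4.
  [ 1  2  -3   0  3/2 ]
  [ 0  1  -1   0    0 ]
  [ 0  0   0   0    3 ]
  [ 0  0   0  -2    0 ]
Swap r3 and r4.
  [ 1  2  -3   0  3/2 ]
  [ 0  1  -1   0    0 ]
  [ 0  0   0  -2    0 ]
  [ 0  0   0   0    3 ]
Multiply r3 by -1/2.
  [ 1  2  -3  0  3/2 ]
  [ 0  1  -1  0    0 ]
  [ 0  0   0  1    0 ]
  [ 0  0   0  0    3 ]
Multiply r4 by 1/3.
  [ 1  2  -3  0  3/2 ]
  [ 0  1  -1  0    0 ]
  [ 0  0   0  1    0 ]
  [ 0  0   0  0    1 ]
Subtract 3/2 times r4 from r1.
  [ 1  2  -3  0  0 ]
  [ 0  1  -1  0  0 ]
  [ 0  0   0  1  0 ]
  [ 0  0   0  0  1 ]
Subtract 2 times r2 from r1.
  [ 1  0  -1  0  0 ]
  [ 0  1  -1  0  0 ]
  [ 0  0   0  1  0 ]
  [ 0  0   0  0  1 ]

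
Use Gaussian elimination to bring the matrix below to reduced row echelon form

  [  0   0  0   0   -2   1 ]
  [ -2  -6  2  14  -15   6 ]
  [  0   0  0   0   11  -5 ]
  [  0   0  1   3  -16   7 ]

[[1, 3, 0, -4, 0, 0], [0, 0, 1, 3, 0, 0], [0, 0, 0, 0, 1, 0], [0, 0, 0, 0, 0, 1]]

Swap R1 and R2.
  [ -2  -6  2  14  -15   6 ]
  [  0   0  0   0   -2   1 ]
  [  0   0  0   0   11  -5 ]
  [  0   0  1   3  -16   7 ]
Multiply R1 by -1/2.
  [ 1  3  -1  -7  15/2  -3 ]
  [ 0  0   0   0    -2   1 ]
  [ 0  0   0   0    11  -5 ]
  [ 0  0   1   3   -16   7 ]
Swap R2 and R4.
  [ 1  3  -1  -7  15/2  -3 ]
  [ 0  0   1   3   -16   7 ]
  [ 0  0   0   0    11  -5 ]
  [ 0  0   0   0    -2   1 ]
Multiply R3 by 1/11.
  [ 1  3  -1  -7  15/2     -3 ]
  [ 0  0   1   3   -16      7 ]
  [ 0  0   0   0     1  -5/11 ]
  [ 0  0   0   0    -2      1 ]
Add 2 times R3 to R4.
  [ 1  3  -1  -7  15/2     -3 ]
  [ 0  0   1   3   -16      7 ]
  [ 0  0   0   0     1  -5/11 ]
  [ 0  0   0   0     0   1/11 ]
Multiply R4 by 11.
  [ 1  3  -1  -7  15/2     -3 ]
  [ 0  0   1   3   -16      7 ]
  [ 0  0   0   0     1  -5/11 ]
  [ 0  0   0   0     0      1 ]
Add 5/11 times R4 to R3.
  [ 1  3  -1  -7  15/2  -3 ]
  [ 0  0   1   3   -16   7 ]
  [ 0  0   0   0     1   0 ]
  [ 0  0   0   0     0   1 ]
Subtract 7 times R4 from R2.
  [ 1  3  -1  -7  15/2  -3 ]
  [ 0  0   1   3   -16   0 ]
  [ 0  0   0   0     1   0 ]
  [ 0  0   0   0     0   1 ]
Add 3 times R4 to R1.
  [ 1  3  -1  -7  15/2  0 ]
  [ 0  0   1   3   -16  0 ]
  [ 0  0   0   0     1  0 ]
  [ 0  0   0   0     0  1 ]
Add 16 times R3 to R2.
  [ 1  3  -1  -7  15/2  0 ]
  [ 0  0   1   3     0  0 ]
  [ 0  0   0   0     1  0 ]
  [ 0  0   0   0     0  1 ]
Subtract 15/2 times R3 from R1.
  [ 1  3  -1  -7  0  0 ]
  [ 0  0   1   3  0  0 ]
  [ 0  0   0   0  1  0 ]
  [ 0  0   0   0  0  1 ]
Add R2 to R1.
  [ 1  3  0  -4  0  0 ]
  [ 0  0  1   3  0  0 ]
  [ 0  0  0   0  1  0 ]
  [ 0  0  0   0  0  1 ]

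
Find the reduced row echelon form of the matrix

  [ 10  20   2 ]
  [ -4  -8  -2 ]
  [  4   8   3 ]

[[1, 2, 0], [0, 0, 1], [0, 0, 0]]

ρ1 -> 1/10·ρ1
  [  1   2  1/5 ]
  [ -4  -8   -2 ]
  [  4   8    3 ]
ρ2 -> ρ2 + 4·ρ1
  [ 1  2   1/5 ]
  [ 0  0  -6/5 ]
  [ 4  8     3 ]
ρ3 -> ρ3 − 4·ρ1
  [ 1  2   1/5 ]
  [ 0  0  -6/5 ]
  [ 0  0  11/5 ]
ρ2 -> -5/6·ρ2
  [ 1  2   1/5 ]
  [ 0  0     1 ]
  [ 0  0  11/5 ]
ρ3 -> ρ3 − 11/5·ρ2
  [ 1  2  1/5 ]
  [ 0  0    1 ]
  [ 0  0    0 ]
ρ1 -> ρ1 − 1/5·ρ2
  [ 1  2  0 ]
  [ 0  0  1 ]
  [ 0  0  0 ]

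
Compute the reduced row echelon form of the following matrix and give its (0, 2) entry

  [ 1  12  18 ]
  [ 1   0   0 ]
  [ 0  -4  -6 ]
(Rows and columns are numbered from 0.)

0

R2 ← R2 − R1
  [ 1   12   18 ]
  [ 0  -12  -18 ]
  [ 0   -4   -6 ]
R2 ← -1/12·R2
  [ 1  12   18 ]
  [ 0   1  3/2 ]
  [ 0  -4   -6 ]
R3 ← R3 + 4·R2
  [ 1  12   18 ]
  [ 0   1  3/2 ]
  [ 0   0    0 ]
R1 ← R1 − 12·R2
  [ 1  0    0 ]
  [ 0  1  3/2 ]
  [ 0  0    0 ]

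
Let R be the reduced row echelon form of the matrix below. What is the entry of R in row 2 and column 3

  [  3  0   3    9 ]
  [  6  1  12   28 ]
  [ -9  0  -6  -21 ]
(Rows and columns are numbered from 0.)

r1 -> 1/3·r1
r2 -> r2 − 6·r1
r3 -> r3 + 9·r1
r3 -> 1/3·r3
r2 -> r2 − 6·r3
r1 -> r1 − r3

2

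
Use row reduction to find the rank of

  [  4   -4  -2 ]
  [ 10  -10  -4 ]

rank = 2

Multiply R1 by 1/4.
  [  1   -1  -1/2 ]
  [ 10  -10    -4 ]
Subtract 10 times R1 from R2.
  [ 1  -1  -1/2 ]
  [ 0   0     1 ]
Add 1/2 times R2 to R1.
  [ 1  -1  0 ]
  [ 0   0  1 ]
The reduced form has 2 nonzero rows.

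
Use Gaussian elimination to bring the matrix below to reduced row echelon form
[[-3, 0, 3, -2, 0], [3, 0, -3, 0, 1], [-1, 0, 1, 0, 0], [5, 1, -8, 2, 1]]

R1 -> -1/3·R1
  [  1  0  -1  2/3  0 ]
  [  3  0  -3    0  1 ]
  [ -1  0   1    0  0 ]
  [  5  1  -8    2  1 ]
R2 -> R2 − 3·R1
  [  1  0  -1  2/3  0 ]
  [  0  0   0   -2  1 ]
  [ -1  0   1    0  0 ]
  [  5  1  -8    2  1 ]
R3 -> R3 + R1
  [ 1  0  -1  2/3  0 ]
  [ 0  0   0   -2  1 ]
  [ 0  0   0  2/3  0 ]
  [ 5  1  -8    2  1 ]
R4 -> R4 − 5·R1
  [ 1  0  -1   2/3  0 ]
  [ 0  0   0    -2  1 ]
  [ 0  0   0   2/3  0 ]
  [ 0  1  -3  -4/3  1 ]
R2 <=> R4
  [ 1  0  -1   2/3  0 ]
  [ 0  1  -3  -4/3  1 ]
  [ 0  0   0   2/3  0 ]
  [ 0  0   0    -2  1 ]
R3 -> 3/2·R3
  [ 1  0  -1   2/3  0 ]
  [ 0  1  -3  -4/3  1 ]
  [ 0  0   0     1  0 ]
  [ 0  0   0    -2  1 ]
R4 -> R4 + 2·R3
  [ 1  0  -1   2/3  0 ]
  [ 0  1  -3  -4/3  1 ]
  [ 0  0   0     1  0 ]
  [ 0  0   0     0  1 ]
R2 -> R2 − R4
  [ 1  0  -1   2/3  0 ]
  [ 0  1  -3  -4/3  0 ]
  [ 0  0   0     1  0 ]
  [ 0  0   0     0  1 ]
R2 -> R2 + 4/3·R3
  [ 1  0  -1  2/3  0 ]
  [ 0  1  -3    0  0 ]
  [ 0  0   0    1  0 ]
  [ 0  0   0    0  1 ]
R1 -> R1 − 2/3·R3
  [ 1  0  -1  0  0 ]
  [ 0  1  -3  0  0 ]
  [ 0  0   0  1  0 ]
  [ 0  0   0  0  1 ]

[[1, 0, -1, 0, 0], [0, 1, -3, 0, 0], [0, 0, 0, 1, 0], [0, 0, 0, 0, 1]]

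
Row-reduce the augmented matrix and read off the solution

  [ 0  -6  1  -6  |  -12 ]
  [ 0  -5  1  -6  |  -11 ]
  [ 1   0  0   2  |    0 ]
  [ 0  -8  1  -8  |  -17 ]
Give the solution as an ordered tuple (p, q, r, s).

(-3, 1, 3, 3/2)

Swap ρ1 and ρ3.
  [ 1   0  0   2  |    0 ]
  [ 0  -5  1  -6  |  -11 ]
  [ 0  -6  1  -6  |  -12 ]
  [ 0  -8  1  -8  |  -17 ]
Multiply ρ2 by -1/5.
  [ 1   0     0    2  |     0 ]
  [ 0   1  -1/5  6/5  |  11/5 ]
  [ 0  -6     1   -6  |   -12 ]
  [ 0  -8     1   -8  |   -17 ]
Add 6 times ρ2 to ρ3.
  [ 1   0     0    2  |     0 ]
  [ 0   1  -1/5  6/5  |  11/5 ]
  [ 0   0  -1/5  6/5  |   6/5 ]
  [ 0  -8     1   -8  |   -17 ]
Add 8 times ρ2 to ρ4.
  [ 1  0     0    2  |     0 ]
  [ 0  1  -1/5  6/5  |  11/5 ]
  [ 0  0  -1/5  6/5  |   6/5 ]
  [ 0  0  -3/5  8/5  |   3/5 ]
Multiply ρ3 by -5.
  [ 1  0     0    2  |     0 ]
  [ 0  1  -1/5  6/5  |  11/5 ]
  [ 0  0     1   -6  |    -6 ]
  [ 0  0  -3/5  8/5  |   3/5 ]
Add 3/5 times ρ3 to ρ4.
  [ 1  0     0    2  |     0 ]
  [ 0  1  -1/5  6/5  |  11/5 ]
  [ 0  0     1   -6  |    -6 ]
  [ 0  0     0   -2  |    -3 ]
Multiply ρ4 by -1/2.
  [ 1  0     0    2  |     0 ]
  [ 0  1  -1/5  6/5  |  11/5 ]
  [ 0  0     1   -6  |    -6 ]
  [ 0  0     0    1  |   3/2 ]
Add 6 times ρ4 to ρ3.
  [ 1  0     0    2  |     0 ]
  [ 0  1  -1/5  6/5  |  11/5 ]
  [ 0  0     1    0  |     3 ]
  [ 0  0     0    1  |   3/2 ]
Subtract 6/5 times ρ4 from ρ2.
  [ 1  0     0  2  |    0 ]
  [ 0  1  -1/5  0  |  2/5 ]
  [ 0  0     1  0  |    3 ]
  [ 0  0     0  1  |  3/2 ]
Subtract 2 times ρ4 from ρ1.
  [ 1  0     0  0  |   -3 ]
  [ 0  1  -1/5  0  |  2/5 ]
  [ 0  0     1  0  |    3 ]
  [ 0  0     0  1  |  3/2 ]
Add 1/5 times ρ3 to ρ2.
  [ 1  0  0  0  |   -3 ]
  [ 0  1  0  0  |    1 ]
  [ 0  0  1  0  |    3 ]
  [ 0  0  0  1  |  3/2 ]
Reading off the last column: p = -3, q = 1, r = 3, s = 3/2.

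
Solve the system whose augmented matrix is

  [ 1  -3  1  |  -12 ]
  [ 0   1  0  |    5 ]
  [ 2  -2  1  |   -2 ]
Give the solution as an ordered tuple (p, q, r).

Subtract 2 times R1 from R3.
Subtract 4 times R2 from R3.
Multiply R3 by -1.
Subtract R3 from R1.
Add 3 times R2 to R1.
Reading off the last column: p = 5, q = 5, r = -2.

(5, 5, -2)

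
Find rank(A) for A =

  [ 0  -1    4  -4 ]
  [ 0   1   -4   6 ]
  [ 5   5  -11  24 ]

ρ1 <-> ρ3
  [ 5   5  -11  24 ]
  [ 0   1   -4   6 ]
  [ 0  -1    4  -4 ]
ρ1 := 1/5·ρ1
  [ 1   1  -11/5  24/5 ]
  [ 0   1     -4     6 ]
  [ 0  -1      4    -4 ]
ρ3 := ρ3 + ρ2
  [ 1  1  -11/5  24/5 ]
  [ 0  1     -4     6 ]
  [ 0  0      0     2 ]
ρ3 := 1/2·ρ3
  [ 1  1  -11/5  24/5 ]
  [ 0  1     -4     6 ]
  [ 0  0      0     1 ]
ρ2 := ρ2 − 6·ρ3
  [ 1  1  -11/5  24/5 ]
  [ 0  1     -4     0 ]
  [ 0  0      0     1 ]
ρ1 := ρ1 − 24/5·ρ3
  [ 1  1  -11/5  0 ]
  [ 0  1     -4  0 ]
  [ 0  0      0  1 ]
ρ1 := ρ1 − ρ2
  [ 1  0  9/5  0 ]
  [ 0  1   -4  0 ]
  [ 0  0    0  1 ]
The reduced form has 3 nonzero rows.

rank = 3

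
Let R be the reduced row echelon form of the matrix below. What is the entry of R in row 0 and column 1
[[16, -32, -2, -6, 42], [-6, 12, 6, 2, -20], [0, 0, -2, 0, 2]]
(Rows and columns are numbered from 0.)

-2

Multiply R1 by 1/16.
  [  1  -2  -1/8  -3/8  21/8 ]
  [ -6  12     6     2   -20 ]
  [  0   0    -2     0     2 ]
Add 6 times R1 to R2.
  [ 1  -2  -1/8  -3/8   21/8 ]
  [ 0   0  21/4  -1/4  -17/4 ]
  [ 0   0    -2     0      2 ]
Multiply R2 by 4/21.
  [ 1  -2  -1/8   -3/8    21/8 ]
  [ 0   0     1  -1/21  -17/21 ]
  [ 0   0    -2      0       2 ]
Add 2 times R2 to R3.
  [ 1  -2  -1/8   -3/8    21/8 ]
  [ 0   0     1  -1/21  -17/21 ]
  [ 0   0     0  -2/21    8/21 ]
Multiply R3 by -21/2.
  [ 1  -2  -1/8   -3/8    21/8 ]
  [ 0   0     1  -1/21  -17/21 ]
  [ 0   0     0      1      -4 ]
Add 1/21 times R3 to R2.
  [ 1  -2  -1/8  -3/8  21/8 ]
  [ 0   0     1     0    -1 ]
  [ 0   0     0     1    -4 ]
Add 3/8 times R3 to R1.
  [ 1  -2  -1/8  0  9/8 ]
  [ 0   0     1  0   -1 ]
  [ 0   0     0  1   -4 ]
Add 1/8 times R2 to R1.
  [ 1  -2  0  0   1 ]
  [ 0   0  1  0  -1 ]
  [ 0   0  0  1  -4 ]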